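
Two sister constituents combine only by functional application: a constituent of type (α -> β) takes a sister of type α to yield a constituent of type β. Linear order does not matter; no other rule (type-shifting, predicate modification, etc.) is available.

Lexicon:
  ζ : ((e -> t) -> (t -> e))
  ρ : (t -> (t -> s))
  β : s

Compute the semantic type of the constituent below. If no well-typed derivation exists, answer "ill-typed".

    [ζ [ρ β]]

At [ρ β]: neither (t -> (t -> s)) nor s can take the other as argument; the node is ill-typed.

ill-typed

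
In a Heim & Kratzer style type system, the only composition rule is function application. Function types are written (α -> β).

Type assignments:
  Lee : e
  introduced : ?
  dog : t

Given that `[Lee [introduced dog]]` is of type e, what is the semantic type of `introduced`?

(t -> (e -> e))

[Lee [introduced dog]] is required to be e. Lee : e cannot yield e as functor, so [introduced dog] : (e -> e).
[introduced dog] is required to be (e -> e). dog : t cannot yield (e -> e) as functor, so introduced : (t -> (e -> e)).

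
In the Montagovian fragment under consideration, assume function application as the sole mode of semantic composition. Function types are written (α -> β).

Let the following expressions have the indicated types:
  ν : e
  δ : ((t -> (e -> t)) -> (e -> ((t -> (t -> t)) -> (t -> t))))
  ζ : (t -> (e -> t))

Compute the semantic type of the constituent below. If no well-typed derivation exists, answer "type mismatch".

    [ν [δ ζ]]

[δ ζ]: δ is ((t -> (e -> t)) -> (e -> ((t -> (t -> t)) -> (t -> t)))), ζ is (t -> (e -> t)); result (e -> ((t -> (t -> t)) -> (t -> t))).
[ν [δ ζ]]: [δ ζ] is (e -> ((t -> (t -> t)) -> (t -> t))), ν is e; result ((t -> (t -> t)) -> (t -> t)).

((t -> (t -> t)) -> (t -> t))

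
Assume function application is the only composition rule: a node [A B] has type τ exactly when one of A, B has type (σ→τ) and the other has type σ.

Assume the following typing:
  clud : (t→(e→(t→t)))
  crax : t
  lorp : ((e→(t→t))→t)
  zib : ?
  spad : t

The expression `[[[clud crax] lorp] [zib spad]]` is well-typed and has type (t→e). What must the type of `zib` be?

For [[[clud crax] lorp] [zib spad]] to have type (t→e) with [[clud crax] lorp] of type t, [zib spad] must be the function: [zib spad] : (t→(t→e)).
For [zib spad] to have type (t→(t→e)) with spad of type t, zib must be the function: zib : (t→(t→(t→e))).

(t→(t→(t→e)))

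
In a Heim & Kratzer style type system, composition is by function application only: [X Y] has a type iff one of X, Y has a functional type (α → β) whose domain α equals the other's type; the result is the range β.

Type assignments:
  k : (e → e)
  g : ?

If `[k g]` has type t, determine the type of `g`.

((e → e) → t)

For [k g] to have type t with k of type (e → e), g must be the function: g : ((e → e) → t).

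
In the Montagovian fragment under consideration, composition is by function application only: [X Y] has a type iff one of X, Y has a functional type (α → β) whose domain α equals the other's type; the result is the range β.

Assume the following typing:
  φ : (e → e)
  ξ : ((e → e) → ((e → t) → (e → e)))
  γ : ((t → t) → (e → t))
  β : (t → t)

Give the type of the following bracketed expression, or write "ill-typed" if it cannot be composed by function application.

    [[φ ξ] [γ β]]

(e → e)

[φ ξ]: ξ is ((e → e) → ((e → t) → (e → e))), φ is (e → e); result ((e → t) → (e → e)).
[γ β]: γ is ((t → t) → (e → t)), β is (t → t); result (e → t).
[[φ ξ] [γ β]]: [φ ξ] is ((e → t) → (e → e)), [γ β] is (e → t); result (e → e).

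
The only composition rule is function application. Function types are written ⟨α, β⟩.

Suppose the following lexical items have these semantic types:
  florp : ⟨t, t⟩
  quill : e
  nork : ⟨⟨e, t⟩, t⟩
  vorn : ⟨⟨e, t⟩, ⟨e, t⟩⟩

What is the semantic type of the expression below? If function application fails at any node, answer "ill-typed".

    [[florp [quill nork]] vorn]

[quill nork]: e with ⟨⟨e, t⟩, t⟩ — neither is a function whose domain matches the other; composition fails here.

ill-typed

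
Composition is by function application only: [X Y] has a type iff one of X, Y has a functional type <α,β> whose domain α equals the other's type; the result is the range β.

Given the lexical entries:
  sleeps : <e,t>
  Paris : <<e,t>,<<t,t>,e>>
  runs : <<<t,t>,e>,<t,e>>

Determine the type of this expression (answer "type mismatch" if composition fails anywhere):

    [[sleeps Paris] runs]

[sleeps Paris]: <<e,t>,<<t,t>,e>> applied to <e,t> yields <<t,t>,e>.
[[sleeps Paris] runs]: <<<t,t>,e>,<t,e>> applied to <<t,t>,e> yields <t,e>.

<t,e>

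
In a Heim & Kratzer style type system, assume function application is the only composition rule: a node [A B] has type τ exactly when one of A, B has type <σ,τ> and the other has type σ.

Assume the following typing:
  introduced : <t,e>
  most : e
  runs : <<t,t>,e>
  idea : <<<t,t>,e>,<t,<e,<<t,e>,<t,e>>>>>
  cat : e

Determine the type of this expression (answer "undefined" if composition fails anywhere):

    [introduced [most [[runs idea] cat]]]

[runs idea]: <<<t,t>,e>,<t,<e,<<t,e>,<t,e>>>>> applied to <<t,t>,e> yields <t,<e,<<t,e>,<t,e>>>>.
[[runs idea] cat]: <t,<e,<<t,e>,<t,e>>>> with e — neither is a function whose domain matches the other; composition fails here.

undefined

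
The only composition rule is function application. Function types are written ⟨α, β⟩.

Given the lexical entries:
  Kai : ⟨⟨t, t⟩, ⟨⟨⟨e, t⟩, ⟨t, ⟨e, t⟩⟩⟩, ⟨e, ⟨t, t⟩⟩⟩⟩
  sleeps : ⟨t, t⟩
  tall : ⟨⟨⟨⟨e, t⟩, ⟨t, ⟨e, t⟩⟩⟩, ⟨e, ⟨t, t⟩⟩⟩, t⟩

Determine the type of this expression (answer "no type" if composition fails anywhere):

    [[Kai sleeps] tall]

t

[Kai sleeps]: ⟨⟨t, t⟩, ⟨⟨⟨e, t⟩, ⟨t, ⟨e, t⟩⟩⟩, ⟨e, ⟨t, t⟩⟩⟩⟩ applied to ⟨t, t⟩ yields ⟨⟨⟨e, t⟩, ⟨t, ⟨e, t⟩⟩⟩, ⟨e, ⟨t, t⟩⟩⟩.
[[Kai sleeps] tall]: ⟨⟨⟨⟨e, t⟩, ⟨t, ⟨e, t⟩⟩⟩, ⟨e, ⟨t, t⟩⟩⟩, t⟩ applied to ⟨⟨⟨e, t⟩, ⟨t, ⟨e, t⟩⟩⟩, ⟨e, ⟨t, t⟩⟩⟩ yields t.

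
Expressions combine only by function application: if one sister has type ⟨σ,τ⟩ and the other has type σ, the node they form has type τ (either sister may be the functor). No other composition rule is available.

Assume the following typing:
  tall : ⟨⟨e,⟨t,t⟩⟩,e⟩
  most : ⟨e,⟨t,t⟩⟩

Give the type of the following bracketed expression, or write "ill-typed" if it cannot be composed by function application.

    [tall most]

e

[tall most] — tall of type ⟨⟨e,⟨t,t⟩⟩,e⟩ combines with most of type ⟨e,⟨t,t⟩⟩: type e.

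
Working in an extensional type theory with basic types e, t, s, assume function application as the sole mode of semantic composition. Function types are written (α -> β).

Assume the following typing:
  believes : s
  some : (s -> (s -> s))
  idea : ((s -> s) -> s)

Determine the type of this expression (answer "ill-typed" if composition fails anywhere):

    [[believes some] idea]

s

At [believes some], some : (s -> (s -> s)) takes believes : s, giving (s -> s).
At [[believes some] idea], idea : ((s -> s) -> s) takes [believes some] : (s -> s), giving s.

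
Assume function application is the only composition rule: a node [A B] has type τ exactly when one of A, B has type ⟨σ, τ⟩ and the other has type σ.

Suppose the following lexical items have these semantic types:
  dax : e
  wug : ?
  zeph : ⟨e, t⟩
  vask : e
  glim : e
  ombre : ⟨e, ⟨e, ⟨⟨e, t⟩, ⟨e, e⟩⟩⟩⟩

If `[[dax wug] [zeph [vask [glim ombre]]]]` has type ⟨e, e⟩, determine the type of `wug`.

For [[dax wug] [zeph [vask [glim ombre]]]] to have type ⟨e, e⟩ with [zeph [vask [glim ombre]]] of type ⟨e, e⟩, [dax wug] must be the function: [dax wug] : ⟨⟨e, e⟩, ⟨e, e⟩⟩.
For [dax wug] to have type ⟨⟨e, e⟩, ⟨e, e⟩⟩ with dax of type e, wug must be the function: wug : ⟨e, ⟨⟨e, e⟩, ⟨e, e⟩⟩⟩.

⟨e, ⟨⟨e, e⟩, ⟨e, e⟩⟩⟩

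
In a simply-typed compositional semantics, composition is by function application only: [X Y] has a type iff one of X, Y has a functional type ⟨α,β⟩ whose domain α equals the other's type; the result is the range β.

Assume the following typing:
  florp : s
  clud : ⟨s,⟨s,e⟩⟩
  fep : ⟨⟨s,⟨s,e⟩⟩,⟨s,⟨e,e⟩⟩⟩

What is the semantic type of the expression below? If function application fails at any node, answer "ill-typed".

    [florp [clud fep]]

⟨e,e⟩

[clud fep] — fep of type ⟨⟨s,⟨s,e⟩⟩,⟨s,⟨e,e⟩⟩⟩ combines with clud of type ⟨s,⟨s,e⟩⟩: type ⟨s,⟨e,e⟩⟩.
[florp [clud fep]] — [clud fep] of type ⟨s,⟨e,e⟩⟩ combines with florp of type s: type ⟨e,e⟩.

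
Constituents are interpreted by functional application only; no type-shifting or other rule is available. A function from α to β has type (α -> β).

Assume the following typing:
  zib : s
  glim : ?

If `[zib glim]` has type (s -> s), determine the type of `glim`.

For [zib glim] to have type (s -> s) with zib of type s, glim must be the function: glim : (s -> (s -> s)).

(s -> (s -> s))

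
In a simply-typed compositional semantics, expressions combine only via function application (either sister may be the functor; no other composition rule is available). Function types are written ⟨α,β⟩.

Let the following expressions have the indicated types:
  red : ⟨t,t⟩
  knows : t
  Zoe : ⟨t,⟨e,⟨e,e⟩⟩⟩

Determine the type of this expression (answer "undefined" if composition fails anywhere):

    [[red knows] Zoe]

⟨e,⟨e,e⟩⟩

[red knows]: functor red : ⟨t,t⟩, argument knows : t; result t.
[[red knows] Zoe]: functor Zoe : ⟨t,⟨e,⟨e,e⟩⟩⟩, argument [red knows] : t; result ⟨e,⟨e,e⟩⟩.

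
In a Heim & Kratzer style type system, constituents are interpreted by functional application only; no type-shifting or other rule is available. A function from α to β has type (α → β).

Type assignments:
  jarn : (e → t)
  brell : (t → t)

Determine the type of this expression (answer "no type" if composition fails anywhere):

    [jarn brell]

no type

[jarn brell]: (e → t) with (t → t) — neither is a function whose domain matches the other; composition fails here.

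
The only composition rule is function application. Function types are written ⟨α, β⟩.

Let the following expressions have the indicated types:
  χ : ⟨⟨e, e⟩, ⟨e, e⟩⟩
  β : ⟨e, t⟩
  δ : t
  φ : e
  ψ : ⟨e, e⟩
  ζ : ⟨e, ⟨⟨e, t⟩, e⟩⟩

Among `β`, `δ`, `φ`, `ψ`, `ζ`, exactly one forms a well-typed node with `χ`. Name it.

ψ

β : ⟨e, t⟩ — does not combine with χ.
δ : t — does not combine with χ.
φ : e — does not combine with χ.
ψ — combines: χ : ⟨⟨e, e⟩, ⟨e, e⟩⟩ takes ψ : ⟨e, e⟩ as argument, giving ⟨e, e⟩.
ζ : ⟨e, ⟨⟨e, t⟩, e⟩⟩ — does not combine with χ.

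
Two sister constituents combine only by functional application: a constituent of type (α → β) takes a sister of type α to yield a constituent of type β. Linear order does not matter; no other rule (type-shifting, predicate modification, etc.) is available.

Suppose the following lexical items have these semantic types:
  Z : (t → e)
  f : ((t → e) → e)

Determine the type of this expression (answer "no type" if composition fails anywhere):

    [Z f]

e

[Z f] — f of type ((t → e) → e) combines with Z of type (t → e): type e.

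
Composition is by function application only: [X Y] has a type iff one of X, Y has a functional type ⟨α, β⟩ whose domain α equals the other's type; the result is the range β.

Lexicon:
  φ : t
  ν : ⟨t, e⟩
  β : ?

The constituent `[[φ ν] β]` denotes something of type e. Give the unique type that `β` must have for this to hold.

[[φ ν] β] must have type e. The sister [φ ν] has type e; that is not a function onto e, so β must be the functor, of type ⟨e, e⟩.

⟨e, e⟩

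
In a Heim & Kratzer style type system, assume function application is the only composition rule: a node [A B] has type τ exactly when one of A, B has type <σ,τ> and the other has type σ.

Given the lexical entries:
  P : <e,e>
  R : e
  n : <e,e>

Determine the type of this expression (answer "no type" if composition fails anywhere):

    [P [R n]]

[R n]: functor n : <e,e>, argument R : e; result e.
[P [R n]]: functor P : <e,e>, argument [R n] : e; result e.

e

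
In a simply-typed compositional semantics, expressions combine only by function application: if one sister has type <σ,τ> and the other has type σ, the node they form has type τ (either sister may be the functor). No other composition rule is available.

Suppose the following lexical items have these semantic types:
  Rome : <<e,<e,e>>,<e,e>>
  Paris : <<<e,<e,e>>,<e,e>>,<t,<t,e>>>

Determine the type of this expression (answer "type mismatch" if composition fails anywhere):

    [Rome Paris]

<t,<t,e>>

[Rome Paris] — Paris of type <<<e,<e,e>>,<e,e>>,<t,<t,e>>> combines with Rome of type <<e,<e,e>>,<e,e>>: type <t,<t,e>>.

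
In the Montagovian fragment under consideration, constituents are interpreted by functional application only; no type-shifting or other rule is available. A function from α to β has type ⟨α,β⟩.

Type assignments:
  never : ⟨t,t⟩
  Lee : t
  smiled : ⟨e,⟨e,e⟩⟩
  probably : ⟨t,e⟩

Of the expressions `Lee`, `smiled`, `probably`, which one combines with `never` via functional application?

Lee — combines: never : ⟨t,t⟩ takes Lee : t as argument, giving t.
smiled : ⟨e,⟨e,e⟩⟩ — never needs t; smiled needs e; neither fits.
probably : ⟨t,e⟩ — never needs t; probably needs t; neither fits.

Lee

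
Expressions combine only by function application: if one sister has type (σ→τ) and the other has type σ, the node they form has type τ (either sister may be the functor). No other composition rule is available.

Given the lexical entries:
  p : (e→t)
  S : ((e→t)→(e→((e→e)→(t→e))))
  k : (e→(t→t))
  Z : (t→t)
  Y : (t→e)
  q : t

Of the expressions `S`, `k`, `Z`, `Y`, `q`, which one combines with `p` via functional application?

S

S — combines: S : ((e→t)→(e→((e→e)→(t→e)))) takes p : (e→t) as argument, giving (e→((e→e)→(t→e))).
k : (e→(t→t)) — p needs e; k needs e; neither fits.
Z : (t→t) — p needs e; Z needs t; neither fits.
Y : (t→e) — p needs e; Y needs t; neither fits.
q : t — p needs e; q needs nothing (atomic); neither fits.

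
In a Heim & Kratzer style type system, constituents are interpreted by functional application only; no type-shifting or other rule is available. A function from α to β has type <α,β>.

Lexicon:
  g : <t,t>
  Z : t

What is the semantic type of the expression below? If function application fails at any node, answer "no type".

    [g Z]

t

[g Z] — g of type <t,t> combines with Z of type t: type t.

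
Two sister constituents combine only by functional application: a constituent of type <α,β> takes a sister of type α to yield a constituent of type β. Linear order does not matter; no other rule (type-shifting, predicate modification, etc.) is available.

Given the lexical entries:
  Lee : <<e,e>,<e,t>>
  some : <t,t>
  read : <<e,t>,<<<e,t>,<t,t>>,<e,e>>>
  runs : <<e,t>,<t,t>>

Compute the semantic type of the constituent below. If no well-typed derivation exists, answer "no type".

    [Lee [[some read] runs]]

no type

[some read]: <t,t> with <<e,t>,<<<e,t>,<t,t>>,<e,e>>> — neither is a function whose domain matches the other; composition fails here.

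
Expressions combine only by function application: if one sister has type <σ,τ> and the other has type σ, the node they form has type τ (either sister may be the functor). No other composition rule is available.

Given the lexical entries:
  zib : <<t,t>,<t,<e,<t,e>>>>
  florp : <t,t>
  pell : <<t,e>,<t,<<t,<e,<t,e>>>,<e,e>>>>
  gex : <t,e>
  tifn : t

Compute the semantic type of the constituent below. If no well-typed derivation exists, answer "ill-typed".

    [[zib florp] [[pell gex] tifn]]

<e,e>

[zib florp]: <<t,t>,<t,<e,<t,e>>>> applied to <t,t> yields <t,<e,<t,e>>>.
[pell gex]: <<t,e>,<t,<<t,<e,<t,e>>>,<e,e>>>> applied to <t,e> yields <t,<<t,<e,<t,e>>>,<e,e>>>.
[[pell gex] tifn]: <t,<<t,<e,<t,e>>>,<e,e>>> applied to t yields <<t,<e,<t,e>>>,<e,e>>.
[[zib florp] [[pell gex] tifn]]: <<t,<e,<t,e>>>,<e,e>> applied to <t,<e,<t,e>>> yields <e,e>.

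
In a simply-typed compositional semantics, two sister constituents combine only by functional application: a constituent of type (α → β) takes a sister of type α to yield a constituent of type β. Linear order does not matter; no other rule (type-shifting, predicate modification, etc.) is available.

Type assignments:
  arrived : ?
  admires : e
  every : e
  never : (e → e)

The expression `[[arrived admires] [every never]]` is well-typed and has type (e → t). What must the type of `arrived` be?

(e → (e → (e → t)))

At [[arrived admires] [every never]] (required: (e → t)): [every never] is e, which is not a function with range (e → t); hence [arrived admires] is the functor — type (e → (e → t)).
At [arrived admires] (required: (e → (e → t))): admires is e, which is not a function with range (e → (e → t)); hence arrived is the functor — type (e → (e → (e → t))).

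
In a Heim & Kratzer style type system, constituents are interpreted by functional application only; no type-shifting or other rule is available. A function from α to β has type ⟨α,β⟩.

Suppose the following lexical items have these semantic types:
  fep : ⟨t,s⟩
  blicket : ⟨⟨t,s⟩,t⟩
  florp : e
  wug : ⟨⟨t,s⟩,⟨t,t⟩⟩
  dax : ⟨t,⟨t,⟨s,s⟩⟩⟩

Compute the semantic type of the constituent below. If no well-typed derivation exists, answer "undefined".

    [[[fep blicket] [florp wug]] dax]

[fep blicket]: functor blicket : ⟨⟨t,s⟩,t⟩, argument fep : ⟨t,s⟩; result t.
[florp wug]: e with ⟨⟨t,s⟩,⟨t,t⟩⟩ — neither is a function whose domain matches the other; composition fails here.

undefined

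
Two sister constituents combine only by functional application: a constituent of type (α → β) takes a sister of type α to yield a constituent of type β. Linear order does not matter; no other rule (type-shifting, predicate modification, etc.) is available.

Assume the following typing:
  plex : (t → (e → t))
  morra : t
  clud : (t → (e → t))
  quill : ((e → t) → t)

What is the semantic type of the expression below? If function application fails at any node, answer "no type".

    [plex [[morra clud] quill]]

(e → t)

[morra clud] — clud of type (t → (e → t)) combines with morra of type t: type (e → t).
[[morra clud] quill] — quill of type ((e → t) → t) combines with [morra clud] of type (e → t): type t.
[plex [[morra clud] quill]] — plex of type (t → (e → t)) combines with [[morra clud] quill] of type t: type (e → t).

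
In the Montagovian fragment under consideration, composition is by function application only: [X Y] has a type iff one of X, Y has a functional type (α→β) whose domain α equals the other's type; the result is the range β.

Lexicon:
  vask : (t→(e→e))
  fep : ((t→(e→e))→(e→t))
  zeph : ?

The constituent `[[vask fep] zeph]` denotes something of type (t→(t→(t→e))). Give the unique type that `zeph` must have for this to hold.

For [[vask fep] zeph] to have type (t→(t→(t→e))) with [vask fep] of type (e→t), zeph must be the function: zeph : ((e→t)→(t→(t→(t→e)))).

((e→t)→(t→(t→(t→e))))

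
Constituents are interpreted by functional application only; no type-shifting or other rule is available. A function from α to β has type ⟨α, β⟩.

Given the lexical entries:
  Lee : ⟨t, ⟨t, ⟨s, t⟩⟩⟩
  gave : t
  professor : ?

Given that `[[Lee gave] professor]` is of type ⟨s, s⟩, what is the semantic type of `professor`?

⟨⟨t, ⟨s, t⟩⟩, ⟨s, s⟩⟩

[[Lee gave] professor] is required to be ⟨s, s⟩. [Lee gave] : ⟨t, ⟨s, t⟩⟩ cannot yield ⟨s, s⟩ as functor, so professor : ⟨⟨t, ⟨s, t⟩⟩, ⟨s, s⟩⟩.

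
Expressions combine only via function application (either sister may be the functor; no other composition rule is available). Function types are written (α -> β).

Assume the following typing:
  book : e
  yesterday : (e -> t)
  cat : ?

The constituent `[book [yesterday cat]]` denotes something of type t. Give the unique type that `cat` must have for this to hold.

((e -> t) -> (e -> t))

[book [yesterday cat]] must have type t. The sister book has type e; that is not a function onto t, so [yesterday cat] must be the functor, of type (e -> t).
[yesterday cat] must have type (e -> t). The sister yesterday has type (e -> t); that is not a function onto (e -> t), so cat must be the functor, of type ((e -> t) -> (e -> t)).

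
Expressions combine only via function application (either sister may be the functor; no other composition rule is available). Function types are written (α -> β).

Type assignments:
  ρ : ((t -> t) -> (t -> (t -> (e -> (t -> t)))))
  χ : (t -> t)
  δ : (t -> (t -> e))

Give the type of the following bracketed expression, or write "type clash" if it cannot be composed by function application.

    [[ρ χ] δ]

[ρ χ] — ρ of type ((t -> t) -> (t -> (t -> (e -> (t -> t))))) combines with χ of type (t -> t): type (t -> (t -> (e -> (t -> t)))).
[[ρ χ] δ]: (t -> (t -> (e -> (t -> t)))) and (t -> (t -> e)) cannot combine by function application — type clash.

type clash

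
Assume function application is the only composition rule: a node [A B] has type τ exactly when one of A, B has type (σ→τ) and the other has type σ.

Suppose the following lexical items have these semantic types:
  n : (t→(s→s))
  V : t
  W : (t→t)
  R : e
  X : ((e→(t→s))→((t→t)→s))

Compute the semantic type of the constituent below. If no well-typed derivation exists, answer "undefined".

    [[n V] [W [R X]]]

At [n V], n : (t→(s→s)) takes V : t, giving (s→s).
[R X]: e and ((e→(t→s))→((t→t)→s)) cannot combine by function application — type clash.

undefined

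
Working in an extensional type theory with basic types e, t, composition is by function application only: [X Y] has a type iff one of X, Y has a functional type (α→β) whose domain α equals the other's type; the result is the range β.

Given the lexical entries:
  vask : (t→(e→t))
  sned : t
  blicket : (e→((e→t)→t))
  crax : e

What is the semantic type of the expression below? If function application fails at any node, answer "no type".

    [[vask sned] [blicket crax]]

t

[vask sned] — vask of type (t→(e→t)) combines with sned of type t: type (e→t).
[blicket crax] — blicket of type (e→((e→t)→t)) combines with crax of type e: type ((e→t)→t).
[[vask sned] [blicket crax]] — [blicket crax] of type ((e→t)→t) combines with [vask sned] of type (e→t): type t.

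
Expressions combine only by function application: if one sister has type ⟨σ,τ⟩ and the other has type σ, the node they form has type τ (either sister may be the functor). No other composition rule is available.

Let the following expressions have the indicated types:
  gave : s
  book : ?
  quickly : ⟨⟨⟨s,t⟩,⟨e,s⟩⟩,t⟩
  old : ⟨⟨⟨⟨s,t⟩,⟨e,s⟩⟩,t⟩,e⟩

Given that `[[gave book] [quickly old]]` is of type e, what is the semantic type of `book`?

[[gave book] [quickly old]] must have type e. The sister [quickly old] has type e; that is not a function onto e, so [gave book] must be the functor, of type ⟨e,e⟩.
[gave book] must have type ⟨e,e⟩. The sister gave has type s; that is not a function onto ⟨e,e⟩, so book must be the functor, of type ⟨s,⟨e,e⟩⟩.

⟨s,⟨e,e⟩⟩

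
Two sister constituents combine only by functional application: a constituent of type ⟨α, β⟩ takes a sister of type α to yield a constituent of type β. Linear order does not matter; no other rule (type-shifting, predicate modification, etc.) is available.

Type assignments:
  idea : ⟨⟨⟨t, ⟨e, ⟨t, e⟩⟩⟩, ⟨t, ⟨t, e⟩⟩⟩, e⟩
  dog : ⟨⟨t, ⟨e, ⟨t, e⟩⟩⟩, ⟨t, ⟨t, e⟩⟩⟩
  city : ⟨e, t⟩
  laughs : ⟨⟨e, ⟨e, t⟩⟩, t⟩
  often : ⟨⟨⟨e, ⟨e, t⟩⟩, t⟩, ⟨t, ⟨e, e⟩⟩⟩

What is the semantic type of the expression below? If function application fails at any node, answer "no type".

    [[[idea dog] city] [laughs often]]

[idea dog]: idea is ⟨⟨⟨t, ⟨e, ⟨t, e⟩⟩⟩, ⟨t, ⟨t, e⟩⟩⟩, e⟩, dog is ⟨⟨t, ⟨e, ⟨t, e⟩⟩⟩, ⟨t, ⟨t, e⟩⟩⟩; result e.
[[idea dog] city]: city is ⟨e, t⟩, [idea dog] is e; result t.
[laughs often]: often is ⟨⟨⟨e, ⟨e, t⟩⟩, t⟩, ⟨t, ⟨e, e⟩⟩⟩, laughs is ⟨⟨e, ⟨e, t⟩⟩, t⟩; result ⟨t, ⟨e, e⟩⟩.
[[[idea dog] city] [laughs often]]: [laughs often] is ⟨t, ⟨e, e⟩⟩, [[idea dog] city] is t; result ⟨e, e⟩.

⟨e, e⟩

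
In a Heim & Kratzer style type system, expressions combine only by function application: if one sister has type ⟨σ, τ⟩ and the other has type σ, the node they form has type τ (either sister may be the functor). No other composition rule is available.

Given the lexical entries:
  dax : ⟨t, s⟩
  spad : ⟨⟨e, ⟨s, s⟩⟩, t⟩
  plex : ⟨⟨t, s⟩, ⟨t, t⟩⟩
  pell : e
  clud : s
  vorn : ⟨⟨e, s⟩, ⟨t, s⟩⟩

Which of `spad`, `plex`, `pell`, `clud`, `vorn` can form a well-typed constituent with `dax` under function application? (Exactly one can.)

spad : ⟨⟨e, ⟨s, s⟩⟩, t⟩ — neither side's domain matches the other.
plex — combines: plex : ⟨⟨t, s⟩, ⟨t, t⟩⟩ takes dax : ⟨t, s⟩ as argument, giving ⟨t, t⟩.
pell : e — neither side's domain matches the other.
clud : s — neither side's domain matches the other.
vorn : ⟨⟨e, s⟩, ⟨t, s⟩⟩ — neither side's domain matches the other.

plex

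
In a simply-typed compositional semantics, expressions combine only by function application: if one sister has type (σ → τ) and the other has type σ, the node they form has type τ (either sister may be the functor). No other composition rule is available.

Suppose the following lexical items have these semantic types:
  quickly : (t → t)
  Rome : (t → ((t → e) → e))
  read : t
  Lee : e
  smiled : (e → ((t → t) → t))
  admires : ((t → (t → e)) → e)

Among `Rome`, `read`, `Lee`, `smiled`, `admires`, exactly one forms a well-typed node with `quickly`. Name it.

read

Rome : (t → ((t → e) → e)) — does not combine with quickly.
read — combines: quickly : (t → t) takes read : t as argument, giving t.
Lee : e — does not combine with quickly.
smiled : (e → ((t → t) → t)) — does not combine with quickly.
admires : ((t → (t → e)) → e) — does not combine with quickly.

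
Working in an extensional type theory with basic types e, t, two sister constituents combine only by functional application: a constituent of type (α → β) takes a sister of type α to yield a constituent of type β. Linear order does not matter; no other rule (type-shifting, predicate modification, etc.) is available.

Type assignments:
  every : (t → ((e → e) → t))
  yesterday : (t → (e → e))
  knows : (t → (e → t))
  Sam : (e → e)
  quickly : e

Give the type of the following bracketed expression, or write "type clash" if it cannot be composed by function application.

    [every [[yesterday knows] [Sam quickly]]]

[yesterday knows]: (t → (e → e)) with (t → (e → t)) — neither is a function whose domain matches the other; composition fails here.

type clash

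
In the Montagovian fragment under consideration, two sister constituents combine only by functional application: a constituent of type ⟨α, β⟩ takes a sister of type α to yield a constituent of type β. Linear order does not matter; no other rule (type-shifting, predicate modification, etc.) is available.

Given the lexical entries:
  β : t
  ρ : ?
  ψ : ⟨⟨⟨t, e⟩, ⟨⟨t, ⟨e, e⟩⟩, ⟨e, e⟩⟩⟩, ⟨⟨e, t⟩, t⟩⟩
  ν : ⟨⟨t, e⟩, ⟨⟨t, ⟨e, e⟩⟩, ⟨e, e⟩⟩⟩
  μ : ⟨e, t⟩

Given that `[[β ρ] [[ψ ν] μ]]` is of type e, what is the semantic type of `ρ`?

⟨t, ⟨t, e⟩⟩

[[β ρ] [[ψ ν] μ]] must have type e. The sister [[ψ ν] μ] has type t; that is not a function onto e, so [β ρ] must be the functor, of type ⟨t, e⟩.
[β ρ] must have type ⟨t, e⟩. The sister β has type t; that is not a function onto ⟨t, e⟩, so ρ must be the functor, of type ⟨t, ⟨t, e⟩⟩.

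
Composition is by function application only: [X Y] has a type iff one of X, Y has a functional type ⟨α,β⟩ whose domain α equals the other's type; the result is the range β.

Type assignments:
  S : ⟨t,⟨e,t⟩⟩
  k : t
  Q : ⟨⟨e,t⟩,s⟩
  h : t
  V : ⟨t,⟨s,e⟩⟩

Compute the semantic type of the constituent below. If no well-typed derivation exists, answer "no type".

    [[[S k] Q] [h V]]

At [S k], S : ⟨t,⟨e,t⟩⟩ takes k : t, giving ⟨e,t⟩.
At [[S k] Q], Q : ⟨⟨e,t⟩,s⟩ takes [S k] : ⟨e,t⟩, giving s.
At [h V], V : ⟨t,⟨s,e⟩⟩ takes h : t, giving ⟨s,e⟩.
At [[[S k] Q] [h V]], [h V] : ⟨s,e⟩ takes [[S k] Q] : s, giving e.

e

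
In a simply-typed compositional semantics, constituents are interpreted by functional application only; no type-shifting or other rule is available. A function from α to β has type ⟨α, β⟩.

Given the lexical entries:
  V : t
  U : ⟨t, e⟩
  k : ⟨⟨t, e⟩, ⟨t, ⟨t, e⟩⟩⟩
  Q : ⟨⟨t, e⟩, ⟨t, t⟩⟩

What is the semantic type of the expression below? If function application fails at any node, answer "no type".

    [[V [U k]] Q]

[U k]: functor k : ⟨⟨t, e⟩, ⟨t, ⟨t, e⟩⟩⟩, argument U : ⟨t, e⟩; result ⟨t, ⟨t, e⟩⟩.
[V [U k]]: functor [U k] : ⟨t, ⟨t, e⟩⟩, argument V : t; result ⟨t, e⟩.
[[V [U k]] Q]: functor Q : ⟨⟨t, e⟩, ⟨t, t⟩⟩, argument [V [U k]] : ⟨t, e⟩; result ⟨t, t⟩.

⟨t, t⟩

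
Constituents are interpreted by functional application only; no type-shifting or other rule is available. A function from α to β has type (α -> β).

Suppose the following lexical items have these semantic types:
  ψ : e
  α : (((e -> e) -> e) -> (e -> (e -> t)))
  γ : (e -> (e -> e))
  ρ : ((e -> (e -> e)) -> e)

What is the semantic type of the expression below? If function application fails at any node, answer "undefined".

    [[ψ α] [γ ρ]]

[ψ α]: e with (((e -> e) -> e) -> (e -> (e -> t))) — neither is a function whose domain matches the other; composition fails here.

undefined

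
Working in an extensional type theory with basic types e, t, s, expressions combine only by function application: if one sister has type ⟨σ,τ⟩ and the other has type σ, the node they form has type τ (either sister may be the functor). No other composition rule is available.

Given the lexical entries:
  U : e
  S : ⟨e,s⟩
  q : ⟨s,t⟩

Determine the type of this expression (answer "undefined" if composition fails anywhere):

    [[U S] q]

t

[U S]: ⟨e,s⟩ applied to e yields s.
[[U S] q]: ⟨s,t⟩ applied to s yields t.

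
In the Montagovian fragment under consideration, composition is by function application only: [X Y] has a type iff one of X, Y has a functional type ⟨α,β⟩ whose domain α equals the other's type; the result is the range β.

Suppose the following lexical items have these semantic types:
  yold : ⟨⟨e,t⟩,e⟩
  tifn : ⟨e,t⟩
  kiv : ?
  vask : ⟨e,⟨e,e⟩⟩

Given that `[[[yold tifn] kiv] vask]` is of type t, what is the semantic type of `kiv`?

⟨e,⟨⟨e,⟨e,e⟩⟩,t⟩⟩

[[[yold tifn] kiv] vask] is required to be t. vask : ⟨e,⟨e,e⟩⟩ cannot yield t as functor, so [[yold tifn] kiv] : ⟨⟨e,⟨e,e⟩⟩,t⟩.
[[yold tifn] kiv] is required to be ⟨⟨e,⟨e,e⟩⟩,t⟩. [yold tifn] : e cannot yield ⟨⟨e,⟨e,e⟩⟩,t⟩ as functor, so kiv : ⟨e,⟨⟨e,⟨e,e⟩⟩,t⟩⟩.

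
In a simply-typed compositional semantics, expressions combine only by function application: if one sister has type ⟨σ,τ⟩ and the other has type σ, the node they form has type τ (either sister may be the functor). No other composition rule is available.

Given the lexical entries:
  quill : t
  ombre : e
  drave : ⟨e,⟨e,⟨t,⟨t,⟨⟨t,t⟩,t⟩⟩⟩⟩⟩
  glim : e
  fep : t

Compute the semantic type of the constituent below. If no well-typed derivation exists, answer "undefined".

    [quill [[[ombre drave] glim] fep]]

⟨⟨t,t⟩,t⟩

[ombre drave] — drave of type ⟨e,⟨e,⟨t,⟨t,⟨⟨t,t⟩,t⟩⟩⟩⟩⟩ combines with ombre of type e: type ⟨e,⟨t,⟨t,⟨⟨t,t⟩,t⟩⟩⟩⟩.
[[ombre drave] glim] — [ombre drave] of type ⟨e,⟨t,⟨t,⟨⟨t,t⟩,t⟩⟩⟩⟩ combines with glim of type e: type ⟨t,⟨t,⟨⟨t,t⟩,t⟩⟩⟩.
[[[ombre drave] glim] fep] — [[ombre drave] glim] of type ⟨t,⟨t,⟨⟨t,t⟩,t⟩⟩⟩ combines with fep of type t: type ⟨t,⟨⟨t,t⟩,t⟩⟩.
[quill [[[ombre drave] glim] fep]] — [[[ombre drave] glim] fep] of type ⟨t,⟨⟨t,t⟩,t⟩⟩ combines with quill of type t: type ⟨⟨t,t⟩,t⟩.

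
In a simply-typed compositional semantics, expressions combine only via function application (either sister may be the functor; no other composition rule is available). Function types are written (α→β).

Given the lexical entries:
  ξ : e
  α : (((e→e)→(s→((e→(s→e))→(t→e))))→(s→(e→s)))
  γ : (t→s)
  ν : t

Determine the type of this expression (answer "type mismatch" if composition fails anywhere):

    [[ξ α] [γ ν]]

type mismatch

[ξ α]: e with (((e→e)→(s→((e→(s→e))→(t→e))))→(s→(e→s))) — neither is a function whose domain matches the other; composition fails here.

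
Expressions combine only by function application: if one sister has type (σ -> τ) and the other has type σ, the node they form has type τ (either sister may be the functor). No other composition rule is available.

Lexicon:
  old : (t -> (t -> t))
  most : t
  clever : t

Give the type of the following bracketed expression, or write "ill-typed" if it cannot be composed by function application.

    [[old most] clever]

t

[old most] — old of type (t -> (t -> t)) combines with most of type t: type (t -> t).
[[old most] clever] — [old most] of type (t -> t) combines with clever of type t: type t.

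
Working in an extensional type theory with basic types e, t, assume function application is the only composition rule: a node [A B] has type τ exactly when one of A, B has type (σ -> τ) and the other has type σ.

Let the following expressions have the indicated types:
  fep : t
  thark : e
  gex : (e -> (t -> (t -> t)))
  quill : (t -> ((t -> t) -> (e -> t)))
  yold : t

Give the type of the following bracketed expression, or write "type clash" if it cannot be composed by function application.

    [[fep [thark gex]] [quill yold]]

At [thark gex], gex : (e -> (t -> (t -> t))) takes thark : e, giving (t -> (t -> t)).
At [fep [thark gex]], [thark gex] : (t -> (t -> t)) takes fep : t, giving (t -> t).
At [quill yold], quill : (t -> ((t -> t) -> (e -> t))) takes yold : t, giving ((t -> t) -> (e -> t)).
At [[fep [thark gex]] [quill yold]], [quill yold] : ((t -> t) -> (e -> t)) takes [fep [thark gex]] : (t -> t), giving (e -> t).

(e -> t)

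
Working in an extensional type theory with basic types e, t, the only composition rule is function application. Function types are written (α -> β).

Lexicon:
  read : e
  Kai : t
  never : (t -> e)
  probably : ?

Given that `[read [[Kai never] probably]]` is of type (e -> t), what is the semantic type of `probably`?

[read [[Kai never] probably]] must have type (e -> t). The sister read has type e; that is not a function onto (e -> t), so [[Kai never] probably] must be the functor, of type (e -> (e -> t)).
[[Kai never] probably] must have type (e -> (e -> t)). The sister [Kai never] has type e; that is not a function onto (e -> (e -> t)), so probably must be the functor, of type (e -> (e -> (e -> t))).

(e -> (e -> (e -> t)))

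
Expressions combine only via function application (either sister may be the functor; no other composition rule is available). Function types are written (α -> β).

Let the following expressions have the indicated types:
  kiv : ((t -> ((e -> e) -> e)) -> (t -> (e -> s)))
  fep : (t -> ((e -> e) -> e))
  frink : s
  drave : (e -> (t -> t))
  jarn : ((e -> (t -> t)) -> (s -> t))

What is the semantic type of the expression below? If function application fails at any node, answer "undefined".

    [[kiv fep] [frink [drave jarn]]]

[kiv fep]: functor kiv : ((t -> ((e -> e) -> e)) -> (t -> (e -> s))), argument fep : (t -> ((e -> e) -> e)); result (t -> (e -> s)).
[drave jarn]: functor jarn : ((e -> (t -> t)) -> (s -> t)), argument drave : (e -> (t -> t)); result (s -> t).
[frink [drave jarn]]: functor [drave jarn] : (s -> t), argument frink : s; result t.
[[kiv fep] [frink [drave jarn]]]: functor [kiv fep] : (t -> (e -> s)), argument [frink [drave jarn]] : t; result (e -> s).

(e -> s)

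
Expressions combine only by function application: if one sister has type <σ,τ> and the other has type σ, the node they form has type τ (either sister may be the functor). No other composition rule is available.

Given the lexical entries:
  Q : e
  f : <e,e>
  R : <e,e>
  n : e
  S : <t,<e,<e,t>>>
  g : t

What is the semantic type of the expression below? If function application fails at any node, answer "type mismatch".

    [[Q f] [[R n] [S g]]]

t

[Q f]: functor f : <e,e>, argument Q : e; result e.
[R n]: functor R : <e,e>, argument n : e; result e.
[S g]: functor S : <t,<e,<e,t>>>, argument g : t; result <e,<e,t>>.
[[R n] [S g]]: functor [S g] : <e,<e,t>>, argument [R n] : e; result <e,t>.
[[Q f] [[R n] [S g]]]: functor [[R n] [S g]] : <e,t>, argument [Q f] : e; result t.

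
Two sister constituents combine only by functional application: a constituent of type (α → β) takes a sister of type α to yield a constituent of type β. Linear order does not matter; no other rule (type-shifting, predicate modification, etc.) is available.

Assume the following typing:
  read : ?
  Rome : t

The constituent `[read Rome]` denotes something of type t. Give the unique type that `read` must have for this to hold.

(t → t)

For [read Rome] to have type t with Rome of type t, read must be the function: read : (t → t).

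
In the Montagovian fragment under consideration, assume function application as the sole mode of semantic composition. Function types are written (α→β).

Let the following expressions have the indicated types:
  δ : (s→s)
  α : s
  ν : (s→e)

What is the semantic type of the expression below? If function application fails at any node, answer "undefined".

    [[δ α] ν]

[δ α] — δ of type (s→s) combines with α of type s: type s.
[[δ α] ν] — ν of type (s→e) combines with [δ α] of type s: type e.

e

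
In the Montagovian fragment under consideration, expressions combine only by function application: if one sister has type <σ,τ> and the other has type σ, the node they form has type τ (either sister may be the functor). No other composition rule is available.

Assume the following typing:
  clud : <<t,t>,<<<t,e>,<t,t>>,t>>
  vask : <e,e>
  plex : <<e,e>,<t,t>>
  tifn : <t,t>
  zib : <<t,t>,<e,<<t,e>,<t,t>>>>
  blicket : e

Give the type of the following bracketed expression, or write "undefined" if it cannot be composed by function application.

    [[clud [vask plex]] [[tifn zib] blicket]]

t

[vask plex] — plex of type <<e,e>,<t,t>> combines with vask of type <e,e>: type <t,t>.
[clud [vask plex]] — clud of type <<t,t>,<<<t,e>,<t,t>>,t>> combines with [vask plex] of type <t,t>: type <<<t,e>,<t,t>>,t>.
[tifn zib] — zib of type <<t,t>,<e,<<t,e>,<t,t>>>> combines with tifn of type <t,t>: type <e,<<t,e>,<t,t>>>.
[[tifn zib] blicket] — [tifn zib] of type <e,<<t,e>,<t,t>>> combines with blicket of type e: type <<t,e>,<t,t>>.
[[clud [vask plex]] [[tifn zib] blicket]] — [clud [vask plex]] of type <<<t,e>,<t,t>>,t> combines with [[tifn zib] blicket] of type <<t,e>,<t,t>>: type t.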